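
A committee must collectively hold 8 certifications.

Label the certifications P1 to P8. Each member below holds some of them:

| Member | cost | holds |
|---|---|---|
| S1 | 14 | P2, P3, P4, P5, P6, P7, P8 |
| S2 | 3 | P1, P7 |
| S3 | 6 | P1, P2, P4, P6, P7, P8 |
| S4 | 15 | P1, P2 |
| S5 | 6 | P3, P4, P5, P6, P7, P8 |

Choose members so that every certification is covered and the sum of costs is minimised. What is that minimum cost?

S3, S5 together cover every certification (S3 ∪ S5 = {P1, P2, P3, P4, P5, P6, P7, P8}); total cost 6 + 6 = 12.
No covering selection has total cost below 12.

12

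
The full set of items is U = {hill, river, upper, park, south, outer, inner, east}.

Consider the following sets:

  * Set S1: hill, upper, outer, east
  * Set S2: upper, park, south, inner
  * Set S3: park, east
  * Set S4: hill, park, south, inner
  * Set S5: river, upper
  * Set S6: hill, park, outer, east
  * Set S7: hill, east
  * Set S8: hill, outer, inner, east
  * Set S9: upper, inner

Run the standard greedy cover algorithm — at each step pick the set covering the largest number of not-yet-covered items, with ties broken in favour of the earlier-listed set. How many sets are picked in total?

Greedy: pick S1 (covers 4 new) → pick S2 (covers 3 new) → pick S5 (covers 1 new). Total picks: 3.

3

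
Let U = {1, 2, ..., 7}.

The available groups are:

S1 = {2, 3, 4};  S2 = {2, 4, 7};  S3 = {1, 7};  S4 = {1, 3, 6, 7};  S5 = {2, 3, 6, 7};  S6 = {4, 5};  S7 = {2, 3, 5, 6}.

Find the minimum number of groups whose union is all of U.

S2 and S4 and S6 together: S2 ∪ S4 ∪ S6 = {1, 2, 3, 4, 5, 6, 7} — every element is covered.
No 2 of the 7 groups cover everything (all 21 combinations miss at least one element), so 3 is optimal.

3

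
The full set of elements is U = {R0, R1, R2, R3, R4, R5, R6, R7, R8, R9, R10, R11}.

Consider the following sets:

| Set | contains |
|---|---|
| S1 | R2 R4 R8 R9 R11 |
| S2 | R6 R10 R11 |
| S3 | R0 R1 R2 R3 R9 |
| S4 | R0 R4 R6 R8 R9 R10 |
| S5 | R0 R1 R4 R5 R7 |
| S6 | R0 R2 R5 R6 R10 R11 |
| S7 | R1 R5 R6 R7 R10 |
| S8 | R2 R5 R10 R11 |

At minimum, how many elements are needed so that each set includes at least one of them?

H = {R0, R5, R11} meets every set (each contains at least one member of H), and |H| = 3.
No choice of 2 elements meets every set, so 3 is the minimum.

3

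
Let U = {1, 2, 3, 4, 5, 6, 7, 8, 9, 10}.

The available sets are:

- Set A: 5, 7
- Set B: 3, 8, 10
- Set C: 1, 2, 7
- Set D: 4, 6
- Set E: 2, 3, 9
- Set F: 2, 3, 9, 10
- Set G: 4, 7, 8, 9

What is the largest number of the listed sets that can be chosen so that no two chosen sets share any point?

3

A, D, E are pairwise disjoint (A={5,7}; D={4,6}; E={2,3,9}).
Every remaining set overlaps one of these, and no 4 of the listed sets are pairwise disjoint, so 3 is the maximum.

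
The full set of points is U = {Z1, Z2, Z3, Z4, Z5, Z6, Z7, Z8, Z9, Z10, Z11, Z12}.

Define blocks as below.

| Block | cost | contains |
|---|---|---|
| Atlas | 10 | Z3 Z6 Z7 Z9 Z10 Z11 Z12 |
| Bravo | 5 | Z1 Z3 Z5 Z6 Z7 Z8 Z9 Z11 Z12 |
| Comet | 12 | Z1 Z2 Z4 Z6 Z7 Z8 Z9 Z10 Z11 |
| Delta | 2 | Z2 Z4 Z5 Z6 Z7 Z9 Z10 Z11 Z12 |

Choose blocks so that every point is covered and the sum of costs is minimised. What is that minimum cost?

Bravo, Delta together cover every point (Bravo ∪ Delta = {Z1, Z2, Z3, Z4, Z5, Z6, Z7, Z8, Z9, Z10, Z11, Z12}); total cost 5 + 2 = 7.
No covering selection has total cost below 7.

7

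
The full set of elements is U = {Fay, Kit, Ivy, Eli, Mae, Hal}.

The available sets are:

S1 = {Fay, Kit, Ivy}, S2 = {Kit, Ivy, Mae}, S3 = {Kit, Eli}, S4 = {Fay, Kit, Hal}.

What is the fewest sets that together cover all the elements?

3

S2, S3, and S4 cover everything between them: the union {Fay, Kit, Ivy, Eli, Mae, Hal} is all of U.
Only S3 contains Eli, so S3 is forced; the remaining 4 elements need at least 2 more sets (each remaining set adds at most 2) — so at least 3 sets are needed, and 3 is optimal.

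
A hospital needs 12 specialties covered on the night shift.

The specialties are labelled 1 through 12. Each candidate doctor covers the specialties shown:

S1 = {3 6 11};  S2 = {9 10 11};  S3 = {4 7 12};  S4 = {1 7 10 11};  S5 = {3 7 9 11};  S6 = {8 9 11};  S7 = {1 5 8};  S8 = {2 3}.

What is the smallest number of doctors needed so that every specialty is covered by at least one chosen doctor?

S1 and S2 and S3 and S7 and S8 together: S1 ∪ S2 ∪ S3 ∪ S7 ∪ S8 = {1, 2, 3, 4, 5, 6, 7, 8, 9, 10, 11, 12} — every specialty is covered.
No 4 of the 8 doctors cover everything (all 70 combinations miss at least one specialty), so 5 is optimal.

5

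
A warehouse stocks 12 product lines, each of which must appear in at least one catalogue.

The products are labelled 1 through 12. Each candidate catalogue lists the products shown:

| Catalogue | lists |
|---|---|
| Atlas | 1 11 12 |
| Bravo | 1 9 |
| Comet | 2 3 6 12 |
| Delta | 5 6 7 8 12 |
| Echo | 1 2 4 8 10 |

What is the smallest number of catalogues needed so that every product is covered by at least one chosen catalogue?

5

Atlas and Bravo and Comet and Delta and Echo together: Atlas ∪ Bravo ∪ Comet ∪ Delta ∪ Echo = {1, 2, 3, 4, 5, 6, 7, 8, 9, 10, 11, 12} — every product is covered.
No 4 of the 5 catalogues cover everything (all 5 combinations miss at least one product), so 5 is optimal.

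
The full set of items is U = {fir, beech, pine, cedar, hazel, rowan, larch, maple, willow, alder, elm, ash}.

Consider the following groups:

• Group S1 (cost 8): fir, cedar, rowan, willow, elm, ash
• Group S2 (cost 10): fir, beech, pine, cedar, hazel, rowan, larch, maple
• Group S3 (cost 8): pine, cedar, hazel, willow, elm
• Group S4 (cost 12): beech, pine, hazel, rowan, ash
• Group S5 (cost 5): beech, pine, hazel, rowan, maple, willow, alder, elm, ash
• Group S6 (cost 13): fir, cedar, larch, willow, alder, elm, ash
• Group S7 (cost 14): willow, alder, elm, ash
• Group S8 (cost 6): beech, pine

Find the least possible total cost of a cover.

S2, S5 together cover every item (S2 ∪ S5 = {fir, beech, pine, cedar, hazel, rowan, larch, maple, willow, alder, elm, ash}); total cost 10 + 5 = 15.
No covering selection has total cost below 15.

15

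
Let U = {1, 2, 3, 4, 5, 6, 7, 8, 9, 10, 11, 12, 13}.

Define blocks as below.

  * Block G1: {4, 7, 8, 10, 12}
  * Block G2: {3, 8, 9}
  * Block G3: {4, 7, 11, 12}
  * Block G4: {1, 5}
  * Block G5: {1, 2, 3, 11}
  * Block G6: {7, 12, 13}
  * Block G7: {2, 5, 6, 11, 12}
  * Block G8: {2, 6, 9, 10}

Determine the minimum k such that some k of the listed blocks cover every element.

G1, G2, G4, G6, and G7 cover everything between them: the union {1, 2, 3, 4, 5, 6, 7, 8, 9, 10, 11, 12, 13} is all of U.
No 4 of the 8 blocks cover everything (all 70 combinations miss at least one element), so 5 is optimal.

5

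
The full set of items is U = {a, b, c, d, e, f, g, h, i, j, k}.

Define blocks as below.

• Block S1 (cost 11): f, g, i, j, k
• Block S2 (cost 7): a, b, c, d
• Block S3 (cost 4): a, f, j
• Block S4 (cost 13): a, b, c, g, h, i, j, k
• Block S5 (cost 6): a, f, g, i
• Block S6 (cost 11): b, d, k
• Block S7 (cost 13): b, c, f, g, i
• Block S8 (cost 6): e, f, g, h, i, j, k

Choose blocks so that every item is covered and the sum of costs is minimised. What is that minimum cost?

S2, S8 together cover every item (S2 ∪ S8 = {a, b, c, d, e, f, g, h, i, j, k}); total cost 7 + 6 = 13.
No covering selection has total cost below 13.

13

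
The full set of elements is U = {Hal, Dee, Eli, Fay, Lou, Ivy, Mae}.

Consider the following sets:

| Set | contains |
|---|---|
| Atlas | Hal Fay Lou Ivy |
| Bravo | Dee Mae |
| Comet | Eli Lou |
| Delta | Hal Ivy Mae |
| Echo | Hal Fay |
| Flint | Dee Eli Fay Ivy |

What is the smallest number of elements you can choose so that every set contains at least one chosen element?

The 3 elements {Hal, Dee, Lou} hit every set.
The sets Bravo, Comet, Echo are pairwise disjoint, so any hitting set needs a separate element for each — at least 3. Hence 3 is optimal.

3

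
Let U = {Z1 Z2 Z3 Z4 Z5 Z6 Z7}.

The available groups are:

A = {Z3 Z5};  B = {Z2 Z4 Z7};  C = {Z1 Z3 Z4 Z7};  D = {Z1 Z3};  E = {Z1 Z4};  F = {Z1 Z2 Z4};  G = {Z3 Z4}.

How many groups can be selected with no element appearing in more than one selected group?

A, B are pairwise disjoint (A={Z3,Z5}; B={Z2,Z4,Z7}).
Every remaining group overlaps one of these, and no 3 of the listed groups are pairwise disjoint, so 2 is the maximum.

2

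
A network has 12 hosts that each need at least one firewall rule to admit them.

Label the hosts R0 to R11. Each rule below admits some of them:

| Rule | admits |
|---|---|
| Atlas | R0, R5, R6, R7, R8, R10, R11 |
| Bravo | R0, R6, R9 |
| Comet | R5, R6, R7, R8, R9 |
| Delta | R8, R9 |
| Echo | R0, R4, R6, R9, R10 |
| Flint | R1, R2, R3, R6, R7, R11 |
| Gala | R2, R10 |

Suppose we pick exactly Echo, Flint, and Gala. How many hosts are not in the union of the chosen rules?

Union of Echo, Flint, Gala = {R0, R1, R2, R3, R4, R6, R7, R9, R10, R11}.
Not covered: R5, R8 — 2 hosts.

2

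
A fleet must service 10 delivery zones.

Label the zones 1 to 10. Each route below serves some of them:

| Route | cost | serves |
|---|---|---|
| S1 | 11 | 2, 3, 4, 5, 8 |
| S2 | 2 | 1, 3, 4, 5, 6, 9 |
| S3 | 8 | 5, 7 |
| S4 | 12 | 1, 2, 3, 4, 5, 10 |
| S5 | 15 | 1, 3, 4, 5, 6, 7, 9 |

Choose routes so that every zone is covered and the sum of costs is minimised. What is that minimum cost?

S1, S2, S3, S4 together cover every zone (S1 ∪ S2 ∪ S3 ∪ S4 = {1, 2, 3, 4, 5, 6, 7, 8, 9, 10}); total cost 11 + 2 + 8 + 12 = 33.
No covering selection has total cost below 33.

33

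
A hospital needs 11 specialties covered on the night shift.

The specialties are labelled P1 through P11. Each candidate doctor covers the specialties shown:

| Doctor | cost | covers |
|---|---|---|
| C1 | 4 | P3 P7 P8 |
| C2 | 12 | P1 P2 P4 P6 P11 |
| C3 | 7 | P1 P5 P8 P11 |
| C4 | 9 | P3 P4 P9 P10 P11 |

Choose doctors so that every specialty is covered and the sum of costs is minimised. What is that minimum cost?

C1, C2, C3, C4 together cover every specialty (C1 ∪ C2 ∪ C3 ∪ C4 = {P1, P2, P3, P4, P5, P6, P7, P8, P9, P10, P11}); total cost 4 + 12 + 7 + 9 = 32.
No covering selection has total cost below 32.

32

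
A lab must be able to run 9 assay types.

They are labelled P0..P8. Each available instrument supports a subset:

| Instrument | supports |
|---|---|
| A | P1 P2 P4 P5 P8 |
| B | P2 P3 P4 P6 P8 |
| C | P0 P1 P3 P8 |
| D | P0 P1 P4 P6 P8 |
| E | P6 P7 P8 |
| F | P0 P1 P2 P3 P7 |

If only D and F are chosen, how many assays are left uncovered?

1

Union of D, F = {P0, P1, P2, P3, P4, P6, P7, P8}.
Not covered: P5 — 1 assay.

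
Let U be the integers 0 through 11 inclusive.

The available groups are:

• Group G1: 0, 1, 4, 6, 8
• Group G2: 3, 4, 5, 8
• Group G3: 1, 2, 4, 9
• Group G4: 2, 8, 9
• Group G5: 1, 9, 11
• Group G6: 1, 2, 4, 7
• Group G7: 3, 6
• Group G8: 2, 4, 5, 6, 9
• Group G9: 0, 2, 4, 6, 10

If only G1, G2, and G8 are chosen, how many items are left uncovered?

Union of G1, G2, G8 = {0, 1, 2, 3, 4, 5, 6, 8, 9}.
Not covered: 7, 10, 11 — 3 items.

3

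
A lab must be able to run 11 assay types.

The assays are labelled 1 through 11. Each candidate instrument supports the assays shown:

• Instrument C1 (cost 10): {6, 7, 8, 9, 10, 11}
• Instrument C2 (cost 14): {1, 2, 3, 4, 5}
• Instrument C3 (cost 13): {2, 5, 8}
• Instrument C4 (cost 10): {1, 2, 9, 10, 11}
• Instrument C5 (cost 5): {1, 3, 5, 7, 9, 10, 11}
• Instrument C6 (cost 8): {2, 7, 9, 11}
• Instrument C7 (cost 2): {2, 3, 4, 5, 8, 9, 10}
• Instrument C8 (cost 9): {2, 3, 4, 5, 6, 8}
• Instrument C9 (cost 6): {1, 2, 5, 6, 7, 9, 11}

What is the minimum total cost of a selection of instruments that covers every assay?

8

C7, C9 together cover every assay (C7 ∪ C9 = {1, 2, 3, 4, 5, 6, 7, 8, 9, 10, 11}); total cost 2 + 6 = 8.
No covering selection has total cost below 8.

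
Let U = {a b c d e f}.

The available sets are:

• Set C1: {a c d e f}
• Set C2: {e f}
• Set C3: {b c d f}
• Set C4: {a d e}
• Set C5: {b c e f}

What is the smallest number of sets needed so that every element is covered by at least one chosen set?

2

Take {C1, C3}. Their union is {a, b, c, d, e, f}, which is all 6 elements.
No single set has all 6 elements (the largest, C1, has 5), so 2 is optimal.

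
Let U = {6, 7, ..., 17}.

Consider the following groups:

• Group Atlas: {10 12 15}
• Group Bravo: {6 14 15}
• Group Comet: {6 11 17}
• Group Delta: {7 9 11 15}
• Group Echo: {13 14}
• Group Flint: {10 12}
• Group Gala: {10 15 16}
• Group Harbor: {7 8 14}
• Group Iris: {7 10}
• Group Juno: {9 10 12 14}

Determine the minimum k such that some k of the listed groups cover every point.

Comet and Echo and Gala and Harbor and Juno together: Comet ∪ Echo ∪ Gala ∪ Harbor ∪ Juno = {6, 7, 8, 9, 10, 11, 12, 13, 14, 15, 16, 17} — every point is covered.
No 4 of the 10 groups cover everything (all 210 combinations miss at least one point), so 5 is optimal.

5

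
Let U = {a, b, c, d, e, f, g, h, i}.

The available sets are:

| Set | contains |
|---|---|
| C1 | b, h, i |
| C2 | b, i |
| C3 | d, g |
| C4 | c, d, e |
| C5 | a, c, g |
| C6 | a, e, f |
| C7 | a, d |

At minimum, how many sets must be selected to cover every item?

C1 and C3 and C5 and C6 together: C1 ∪ C3 ∪ C5 ∪ C6 = {a, b, c, d, e, f, g, h, i} — every item is covered.
No 3 of the 7 sets cover everything (all 35 combinations miss at least one item), so 4 is optimal.

4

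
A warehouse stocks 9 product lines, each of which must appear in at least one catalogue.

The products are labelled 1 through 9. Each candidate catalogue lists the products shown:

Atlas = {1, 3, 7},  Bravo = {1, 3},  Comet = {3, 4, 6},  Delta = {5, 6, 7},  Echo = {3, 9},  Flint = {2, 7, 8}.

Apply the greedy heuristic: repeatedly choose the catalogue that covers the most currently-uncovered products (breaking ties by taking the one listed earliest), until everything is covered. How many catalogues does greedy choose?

5

Greedy: pick Atlas (covers 3 new) → pick Comet (covers 2 new) → pick Flint (covers 2 new) → pick Delta (covers 1 new) → pick Echo (covers 1 new). Total picks: 5.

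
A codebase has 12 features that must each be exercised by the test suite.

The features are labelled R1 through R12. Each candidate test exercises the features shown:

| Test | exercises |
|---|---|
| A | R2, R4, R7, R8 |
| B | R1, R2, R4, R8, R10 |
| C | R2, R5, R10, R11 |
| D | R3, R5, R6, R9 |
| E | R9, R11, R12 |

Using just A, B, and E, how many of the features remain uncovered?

Union of A, B, E = {R1, R2, R4, R7, R8, R9, R10, R11, R12}.
Not covered: R3, R5, R6 — 3 features.

3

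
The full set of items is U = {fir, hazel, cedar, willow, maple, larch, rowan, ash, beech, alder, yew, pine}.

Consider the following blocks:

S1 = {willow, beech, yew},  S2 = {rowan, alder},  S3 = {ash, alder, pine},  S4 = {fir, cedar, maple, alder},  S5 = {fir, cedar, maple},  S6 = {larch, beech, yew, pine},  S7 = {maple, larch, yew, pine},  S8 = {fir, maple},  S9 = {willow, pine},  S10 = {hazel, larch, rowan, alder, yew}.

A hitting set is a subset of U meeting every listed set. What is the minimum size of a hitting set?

Take H = {fir, willow, larch, alder}. Each listed block contains at least one of these, so H is a hitting set of size 4.
No choice of 3 items meets every block, so 4 is the minimum.

4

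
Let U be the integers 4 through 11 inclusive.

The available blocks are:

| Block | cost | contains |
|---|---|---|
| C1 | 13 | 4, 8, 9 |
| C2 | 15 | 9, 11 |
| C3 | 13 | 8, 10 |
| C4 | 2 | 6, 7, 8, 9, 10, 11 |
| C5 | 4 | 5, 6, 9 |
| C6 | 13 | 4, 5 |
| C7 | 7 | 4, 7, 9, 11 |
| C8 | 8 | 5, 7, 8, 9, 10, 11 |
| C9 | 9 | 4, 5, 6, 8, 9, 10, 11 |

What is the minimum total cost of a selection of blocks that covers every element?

11

C4, C9 together cover every element (C4 ∪ C9 = {4, 5, 6, 7, 8, 9, 10, 11}); total cost 2 + 9 = 11.
The greedy pick C4, C5, C7 costs 13; no covering selection beats 11.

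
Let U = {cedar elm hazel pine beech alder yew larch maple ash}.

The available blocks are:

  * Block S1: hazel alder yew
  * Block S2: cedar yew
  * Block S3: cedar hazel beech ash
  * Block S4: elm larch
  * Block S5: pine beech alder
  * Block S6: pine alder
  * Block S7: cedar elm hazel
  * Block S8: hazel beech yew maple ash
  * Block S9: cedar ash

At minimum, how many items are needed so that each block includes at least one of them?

4

Take H = {cedar, elm, alder, ash}. Each listed block contains at least one of these, so H is a hitting set of size 4.
No choice of 3 items meets every block, so 4 is the minimum.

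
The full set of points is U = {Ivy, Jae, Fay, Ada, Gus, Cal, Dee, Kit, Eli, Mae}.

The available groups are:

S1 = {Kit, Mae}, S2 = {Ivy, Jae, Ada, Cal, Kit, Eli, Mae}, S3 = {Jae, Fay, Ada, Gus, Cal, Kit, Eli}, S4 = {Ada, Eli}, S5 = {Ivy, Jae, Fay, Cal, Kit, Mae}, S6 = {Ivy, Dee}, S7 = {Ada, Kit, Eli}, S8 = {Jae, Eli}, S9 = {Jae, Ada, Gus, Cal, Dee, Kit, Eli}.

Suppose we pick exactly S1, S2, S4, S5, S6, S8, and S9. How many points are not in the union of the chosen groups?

0

Union of S1, S2, S4, S5, S6, S8, S9 = {Ivy, Jae, Fay, Ada, Gus, Cal, Dee, Kit, Eli, Mae} — that's every point, so 0 are uncovered.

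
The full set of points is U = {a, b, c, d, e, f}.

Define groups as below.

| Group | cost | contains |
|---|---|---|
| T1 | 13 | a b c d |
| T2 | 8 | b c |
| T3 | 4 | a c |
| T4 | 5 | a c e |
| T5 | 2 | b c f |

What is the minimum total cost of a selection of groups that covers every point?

T1, T4, T5 together cover every point (T1 ∪ T4 ∪ T5 = {a, b, c, d, e, f}); total cost 13 + 5 + 2 = 20.
No covering selection has total cost below 20.

20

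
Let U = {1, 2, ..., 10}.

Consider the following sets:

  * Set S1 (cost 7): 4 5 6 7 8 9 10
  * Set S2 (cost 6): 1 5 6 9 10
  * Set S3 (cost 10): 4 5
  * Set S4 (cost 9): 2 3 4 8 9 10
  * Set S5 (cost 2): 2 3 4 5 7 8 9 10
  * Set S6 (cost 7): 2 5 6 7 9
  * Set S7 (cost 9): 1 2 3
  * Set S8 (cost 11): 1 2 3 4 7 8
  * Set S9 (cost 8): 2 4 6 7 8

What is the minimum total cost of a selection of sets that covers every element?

8

S2, S5 together cover every element (S2 ∪ S5 = {1, 2, 3, 4, 5, 6, 7, 8, 9, 10}); total cost 6 + 2 = 8.
No covering selection has total cost below 8.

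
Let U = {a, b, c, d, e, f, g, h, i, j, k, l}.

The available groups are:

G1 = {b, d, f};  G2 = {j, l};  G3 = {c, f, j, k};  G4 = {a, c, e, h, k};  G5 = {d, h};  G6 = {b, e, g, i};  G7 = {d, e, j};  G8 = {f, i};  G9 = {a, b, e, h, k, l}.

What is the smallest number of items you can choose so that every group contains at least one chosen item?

Take T = {b, h, i, j}. Each listed group contains at least one of these, so T is a hitting set of size 4.
No choice of 3 items meets every group, so 4 is the minimum.

4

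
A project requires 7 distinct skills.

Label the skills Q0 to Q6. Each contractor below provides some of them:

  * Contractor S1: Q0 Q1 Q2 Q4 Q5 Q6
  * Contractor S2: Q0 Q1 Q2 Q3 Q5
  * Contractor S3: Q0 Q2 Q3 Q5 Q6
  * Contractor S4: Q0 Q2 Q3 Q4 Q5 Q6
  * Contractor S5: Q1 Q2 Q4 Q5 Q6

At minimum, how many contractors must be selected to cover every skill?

Take {S1, S4}. Their union is {Q0, Q1, Q2, Q3, Q4, Q5, Q6}, which is all 7 skills.
No single contractor has all 7 skills (the largest, S1, has 6), so 2 is optimal.

2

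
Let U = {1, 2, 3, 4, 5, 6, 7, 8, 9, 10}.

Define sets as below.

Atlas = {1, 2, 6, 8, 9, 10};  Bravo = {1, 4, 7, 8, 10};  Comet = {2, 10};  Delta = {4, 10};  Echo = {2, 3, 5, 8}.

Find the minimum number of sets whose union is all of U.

Take {Atlas, Bravo, Echo}. Their union is {1, 2, 3, 4, 5, 6, 7, 8, 9, 10}, which is all 10 items.
Only Echo contains 3, so Echo is forced; the remaining 6 items need at least 2 more sets (each remaining set adds at most 4) — so at least 3 sets are needed, and 3 is optimal.

3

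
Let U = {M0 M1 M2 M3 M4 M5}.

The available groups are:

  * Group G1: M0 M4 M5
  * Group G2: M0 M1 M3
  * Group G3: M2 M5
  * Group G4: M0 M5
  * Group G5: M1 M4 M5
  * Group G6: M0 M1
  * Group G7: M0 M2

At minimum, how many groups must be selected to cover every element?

3

Take {G1, G2, G7}. Their union is {M0, M1, M2, M3, M4, M5}, which is all 6 elements.
Only G2 contains M3, so G2 is forced; the remaining 3 elements need at least 2 more groups (each remaining group adds at most 2) — so at least 3 groups are needed, and 3 is optimal.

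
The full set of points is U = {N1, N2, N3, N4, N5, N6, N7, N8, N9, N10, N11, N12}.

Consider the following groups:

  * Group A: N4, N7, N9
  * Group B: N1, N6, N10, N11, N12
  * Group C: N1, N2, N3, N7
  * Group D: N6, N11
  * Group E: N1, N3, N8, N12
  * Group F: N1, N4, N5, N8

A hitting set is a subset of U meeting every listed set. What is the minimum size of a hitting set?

3

Take H = {N1, N6, N9}. Each listed group contains at least one of these, so H is a hitting set of size 3.
The groups A, D, E are pairwise disjoint, so any hitting set needs a separate point for each — at least 3. Hence 3 is optimal.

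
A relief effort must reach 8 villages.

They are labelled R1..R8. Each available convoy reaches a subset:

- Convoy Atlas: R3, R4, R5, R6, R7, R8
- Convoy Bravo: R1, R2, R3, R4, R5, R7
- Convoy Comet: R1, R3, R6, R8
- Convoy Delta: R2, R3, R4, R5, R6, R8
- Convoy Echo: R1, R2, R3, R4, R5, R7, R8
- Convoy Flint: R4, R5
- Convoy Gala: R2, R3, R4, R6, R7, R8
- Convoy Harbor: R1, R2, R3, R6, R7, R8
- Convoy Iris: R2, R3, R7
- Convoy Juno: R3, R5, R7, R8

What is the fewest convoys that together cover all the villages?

Bravo and Delta together: Bravo ∪ Delta = {R1, R2, R3, R4, R5, R6, R7, R8} — every village is covered.
No single convoy has all 8 villages (the largest, Echo, has 7), so 2 is optimal.

2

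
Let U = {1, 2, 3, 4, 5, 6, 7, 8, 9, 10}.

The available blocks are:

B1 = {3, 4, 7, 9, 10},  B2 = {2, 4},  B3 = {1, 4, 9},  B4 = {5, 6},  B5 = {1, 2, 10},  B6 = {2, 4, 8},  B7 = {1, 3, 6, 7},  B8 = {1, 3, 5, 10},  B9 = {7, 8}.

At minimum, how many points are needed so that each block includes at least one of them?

The 4 points {2, 5, 7, 9} hit every block.
No choice of 3 points meets every block, so 4 is the minimum.

4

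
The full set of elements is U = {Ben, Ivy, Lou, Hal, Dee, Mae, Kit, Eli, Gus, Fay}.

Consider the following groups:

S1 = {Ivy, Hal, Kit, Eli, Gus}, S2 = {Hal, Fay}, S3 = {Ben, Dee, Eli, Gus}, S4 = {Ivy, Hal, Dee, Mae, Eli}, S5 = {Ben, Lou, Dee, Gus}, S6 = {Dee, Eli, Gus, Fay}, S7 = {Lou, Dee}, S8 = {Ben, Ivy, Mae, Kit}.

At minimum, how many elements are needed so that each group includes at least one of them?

H = {Hal, Dee, Kit} meets every group (each contains at least one member of H), and |H| = 3.
The groups S2, S7, S8 are pairwise disjoint, so any hitting set needs a separate element for each — at least 3. Hence 3 is optimal.

3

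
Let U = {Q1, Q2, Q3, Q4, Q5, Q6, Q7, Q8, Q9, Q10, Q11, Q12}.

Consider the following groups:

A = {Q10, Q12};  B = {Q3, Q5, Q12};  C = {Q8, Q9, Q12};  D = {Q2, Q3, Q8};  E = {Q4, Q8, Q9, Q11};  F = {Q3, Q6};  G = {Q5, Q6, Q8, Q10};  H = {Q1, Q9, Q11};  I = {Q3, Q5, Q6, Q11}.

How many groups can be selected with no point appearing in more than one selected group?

A, D, H are pairwise disjoint (A={Q10,Q12}; D={Q2,Q3,Q8}; H={Q1,Q9,Q11}).
Every remaining group overlaps one of these, and no 4 of the listed groups are pairwise disjoint, so 3 is the maximum.

3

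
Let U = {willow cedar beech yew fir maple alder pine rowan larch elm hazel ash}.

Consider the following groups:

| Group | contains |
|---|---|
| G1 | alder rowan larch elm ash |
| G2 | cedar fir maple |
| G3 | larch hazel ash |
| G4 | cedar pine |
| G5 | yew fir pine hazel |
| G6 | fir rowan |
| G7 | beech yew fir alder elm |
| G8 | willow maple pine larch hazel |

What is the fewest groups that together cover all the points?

4

Take {G1, G2, G7, G8}. Their union is {willow, cedar, beech, yew, fir, maple, alder, pine, rowan, larch, elm, hazel, ash}, which is all 13 points.
No 3 of the 8 groups cover everything (all 56 combinations miss at least one point), so 4 is optimal.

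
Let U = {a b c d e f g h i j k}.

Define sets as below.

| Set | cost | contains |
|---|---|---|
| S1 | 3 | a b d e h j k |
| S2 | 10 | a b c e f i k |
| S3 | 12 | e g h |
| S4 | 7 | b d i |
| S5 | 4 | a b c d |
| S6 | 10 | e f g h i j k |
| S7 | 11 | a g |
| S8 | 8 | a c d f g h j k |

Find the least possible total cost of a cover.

14

S5, S6 together cover every element (S5 ∪ S6 = {a, b, c, d, e, f, g, h, i, j, k}); total cost 4 + 10 = 14.
The greedy pick S1, S8, S4 costs 18; no covering selection beats 14.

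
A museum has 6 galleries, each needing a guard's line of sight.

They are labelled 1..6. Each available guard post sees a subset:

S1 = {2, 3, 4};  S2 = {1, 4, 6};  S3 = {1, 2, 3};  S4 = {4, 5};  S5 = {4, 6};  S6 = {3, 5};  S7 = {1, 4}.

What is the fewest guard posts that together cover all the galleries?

Take {S2, S3, S4}. Their union is {1, 2, 3, 4, 5, 6}, which is all 6 galleries.
No 2 of the 7 guard posts cover everything (all 21 combinations miss at least one gallery), so 3 is optimal.

3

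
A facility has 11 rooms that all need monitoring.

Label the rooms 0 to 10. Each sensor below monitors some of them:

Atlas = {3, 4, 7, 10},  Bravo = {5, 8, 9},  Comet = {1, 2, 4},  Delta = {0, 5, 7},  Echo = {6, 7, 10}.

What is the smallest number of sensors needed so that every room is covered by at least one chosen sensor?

5

Atlas and Bravo and Comet and Delta and Echo together: Atlas ∪ Bravo ∪ Comet ∪ Delta ∪ Echo = {0, 1, 2, 3, 4, 5, 6, 7, 8, 9, 10} — every room is covered.
No 4 of the 5 sensors cover everything (all 5 combinations miss at least one room), so 5 is optimal.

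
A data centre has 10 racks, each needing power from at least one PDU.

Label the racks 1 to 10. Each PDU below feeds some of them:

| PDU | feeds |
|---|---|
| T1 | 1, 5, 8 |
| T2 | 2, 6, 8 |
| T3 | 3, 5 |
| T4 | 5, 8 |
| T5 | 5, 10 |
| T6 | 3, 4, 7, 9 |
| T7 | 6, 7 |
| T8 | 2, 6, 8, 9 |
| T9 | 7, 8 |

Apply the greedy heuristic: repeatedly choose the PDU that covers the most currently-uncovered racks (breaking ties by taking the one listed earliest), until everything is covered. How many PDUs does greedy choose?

4

Greedy: pick T6 (covers 4 new) → pick T1 (covers 3 new) → pick T2 (covers 2 new) → pick T5 (covers 1 new). Total picks: 4.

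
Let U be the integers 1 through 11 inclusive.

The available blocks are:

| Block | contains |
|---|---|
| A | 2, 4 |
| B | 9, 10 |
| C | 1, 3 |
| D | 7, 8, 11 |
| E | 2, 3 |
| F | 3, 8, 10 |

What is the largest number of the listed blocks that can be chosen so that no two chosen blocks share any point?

A, B, C, D are pairwise disjoint (A={2,4}; B={9,10}; C={1,3}; D={7,8,11}).
Every remaining block overlaps one of these, and no 5 of the listed blocks are pairwise disjoint, so 4 is the maximum.

4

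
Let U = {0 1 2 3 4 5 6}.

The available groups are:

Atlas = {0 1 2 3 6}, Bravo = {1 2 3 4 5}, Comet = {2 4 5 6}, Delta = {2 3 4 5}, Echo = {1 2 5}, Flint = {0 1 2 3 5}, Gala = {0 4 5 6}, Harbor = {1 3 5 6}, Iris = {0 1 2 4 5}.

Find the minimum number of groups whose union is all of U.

2

Atlas and Gala cover everything between them: the union {0, 1, 2, 3, 4, 5, 6} is all of U.
No single group has all 7 items (the largest, Atlas, has 5), so 2 is optimal.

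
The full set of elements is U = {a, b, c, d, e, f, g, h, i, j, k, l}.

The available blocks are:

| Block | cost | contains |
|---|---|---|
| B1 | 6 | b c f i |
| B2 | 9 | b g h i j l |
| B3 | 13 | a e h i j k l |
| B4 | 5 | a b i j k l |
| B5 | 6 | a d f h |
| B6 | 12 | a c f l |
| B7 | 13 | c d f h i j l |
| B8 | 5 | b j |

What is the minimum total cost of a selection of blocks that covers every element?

34

B1, B2, B3, B5 together cover every element (B1 ∪ B2 ∪ B3 ∪ B5 = {a, b, c, d, e, f, g, h, i, j, k, l}); total cost 6 + 9 + 13 + 6 = 34.
The greedy pick B4, B5, B1, B2, B3 costs 39; no covering selection beats 34.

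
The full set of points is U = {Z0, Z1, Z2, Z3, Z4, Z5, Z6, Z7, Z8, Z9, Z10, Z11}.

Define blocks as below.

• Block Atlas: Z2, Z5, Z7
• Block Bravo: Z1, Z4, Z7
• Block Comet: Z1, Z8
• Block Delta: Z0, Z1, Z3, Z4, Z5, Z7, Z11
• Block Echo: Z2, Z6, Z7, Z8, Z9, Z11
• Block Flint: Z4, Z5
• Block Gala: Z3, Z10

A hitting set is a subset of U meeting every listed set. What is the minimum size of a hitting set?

4

Take H = {Z2, Z4, Z8, Z10}. Each listed block contains at least one of these, so H is a hitting set of size 4.
No choice of 3 points meets every block, so 4 is the minimum.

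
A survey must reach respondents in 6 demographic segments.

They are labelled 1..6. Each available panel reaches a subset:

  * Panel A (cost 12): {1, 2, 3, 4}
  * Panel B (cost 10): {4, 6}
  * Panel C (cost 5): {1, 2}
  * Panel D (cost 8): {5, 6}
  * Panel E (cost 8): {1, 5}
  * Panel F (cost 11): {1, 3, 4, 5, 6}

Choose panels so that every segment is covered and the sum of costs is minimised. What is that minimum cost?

C, F together cover every segment (C ∪ F = {1, 2, 3, 4, 5, 6}); total cost 5 + 11 = 16.
No covering selection has total cost below 16.

16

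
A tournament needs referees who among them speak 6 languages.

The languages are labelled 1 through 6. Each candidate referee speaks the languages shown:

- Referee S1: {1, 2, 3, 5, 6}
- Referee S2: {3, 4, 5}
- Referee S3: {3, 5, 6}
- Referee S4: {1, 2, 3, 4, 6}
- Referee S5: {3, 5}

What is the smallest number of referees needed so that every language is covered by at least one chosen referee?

2

S1 and S4 together: S1 ∪ S4 = {1, 2, 3, 4, 5, 6} — every language is covered.
No single referee has all 6 languages (the largest, S1, has 5), so 2 is optimal.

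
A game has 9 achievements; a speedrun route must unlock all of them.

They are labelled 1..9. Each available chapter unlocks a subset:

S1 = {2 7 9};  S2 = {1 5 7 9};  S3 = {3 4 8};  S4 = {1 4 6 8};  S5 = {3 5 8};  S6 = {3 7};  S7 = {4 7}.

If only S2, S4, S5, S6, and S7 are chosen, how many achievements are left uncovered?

Union of S2, S4, S5, S6, S7 = {1, 3, 4, 5, 6, 7, 8, 9}.
Not covered: 2 — 1 achievement.

1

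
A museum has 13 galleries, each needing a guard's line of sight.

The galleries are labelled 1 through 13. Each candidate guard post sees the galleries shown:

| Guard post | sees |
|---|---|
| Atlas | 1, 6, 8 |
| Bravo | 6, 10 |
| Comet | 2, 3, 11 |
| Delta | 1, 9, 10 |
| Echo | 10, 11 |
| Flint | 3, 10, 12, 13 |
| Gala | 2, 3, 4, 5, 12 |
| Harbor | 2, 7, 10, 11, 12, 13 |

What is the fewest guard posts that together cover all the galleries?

4

Atlas and Delta and Gala and Harbor together: Atlas ∪ Delta ∪ Gala ∪ Harbor = {1, 2, 3, 4, 5, 6, 7, 8, 9, 10, 11, 12, 13} — every gallery is covered.
Only Harbor contains 7, so Harbor is forced; the remaining 7 galleries need at least 3 more guard posts (each remaining guard post adds at most 3) — so at least 4 guard posts are needed, and 4 is optimal.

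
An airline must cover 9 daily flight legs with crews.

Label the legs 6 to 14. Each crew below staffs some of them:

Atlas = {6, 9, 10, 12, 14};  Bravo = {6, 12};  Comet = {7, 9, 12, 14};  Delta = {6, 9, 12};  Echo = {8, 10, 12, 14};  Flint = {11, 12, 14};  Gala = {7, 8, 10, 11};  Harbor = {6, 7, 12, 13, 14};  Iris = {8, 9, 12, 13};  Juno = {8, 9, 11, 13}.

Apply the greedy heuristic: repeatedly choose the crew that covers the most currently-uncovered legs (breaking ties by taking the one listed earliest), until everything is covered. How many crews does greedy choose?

Greedy: pick Atlas (covers 5 new) → pick Gala (covers 3 new) → pick Harbor (covers 1 new). Total picks: 3.

3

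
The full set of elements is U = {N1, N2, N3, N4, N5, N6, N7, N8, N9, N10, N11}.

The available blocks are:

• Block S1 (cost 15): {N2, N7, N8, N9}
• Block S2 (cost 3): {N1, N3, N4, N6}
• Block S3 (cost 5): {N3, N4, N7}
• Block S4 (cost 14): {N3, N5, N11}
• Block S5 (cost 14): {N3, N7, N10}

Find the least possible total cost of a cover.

46

S1, S2, S4, S5 together cover every element (S1 ∪ S2 ∪ S4 ∪ S5 = {N1, N2, N3, N4, N5, N6, N7, N8, N9, N10, N11}); total cost 15 + 3 + 14 + 14 = 46.
No covering selection has total cost below 46.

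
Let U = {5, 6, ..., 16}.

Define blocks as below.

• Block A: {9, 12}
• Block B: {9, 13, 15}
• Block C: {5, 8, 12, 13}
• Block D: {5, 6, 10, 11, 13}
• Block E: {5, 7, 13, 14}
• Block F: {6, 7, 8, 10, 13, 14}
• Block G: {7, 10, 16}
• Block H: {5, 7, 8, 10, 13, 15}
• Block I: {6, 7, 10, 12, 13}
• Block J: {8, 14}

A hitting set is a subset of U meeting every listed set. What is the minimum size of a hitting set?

4

T = {7, 12, 13, 14} meets every block (each contains at least one member of T), and |T| = 4.
No choice of 3 elements meets every block, so 4 is the minimum.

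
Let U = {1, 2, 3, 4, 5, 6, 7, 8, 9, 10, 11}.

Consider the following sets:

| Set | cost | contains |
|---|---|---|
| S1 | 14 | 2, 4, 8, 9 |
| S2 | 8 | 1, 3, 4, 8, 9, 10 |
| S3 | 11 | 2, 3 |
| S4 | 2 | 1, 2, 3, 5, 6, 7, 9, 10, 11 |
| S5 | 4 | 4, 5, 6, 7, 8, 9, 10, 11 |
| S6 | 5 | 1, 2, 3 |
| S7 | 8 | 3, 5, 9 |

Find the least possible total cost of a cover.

S4, S5 together cover every item (S4 ∪ S5 = {1, 2, 3, 4, 5, 6, 7, 8, 9, 10, 11}); total cost 2 + 4 = 6.
No covering selection has total cost below 6.

6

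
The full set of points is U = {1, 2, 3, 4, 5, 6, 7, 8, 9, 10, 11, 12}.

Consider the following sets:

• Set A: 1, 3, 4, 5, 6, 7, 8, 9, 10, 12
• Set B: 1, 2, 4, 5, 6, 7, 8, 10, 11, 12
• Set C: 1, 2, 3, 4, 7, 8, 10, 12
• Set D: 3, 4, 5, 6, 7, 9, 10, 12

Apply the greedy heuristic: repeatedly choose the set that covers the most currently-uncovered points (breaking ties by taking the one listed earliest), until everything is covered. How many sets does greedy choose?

2

Greedy: pick A (covers 10 new) → pick B (covers 2 new). Total picks: 2.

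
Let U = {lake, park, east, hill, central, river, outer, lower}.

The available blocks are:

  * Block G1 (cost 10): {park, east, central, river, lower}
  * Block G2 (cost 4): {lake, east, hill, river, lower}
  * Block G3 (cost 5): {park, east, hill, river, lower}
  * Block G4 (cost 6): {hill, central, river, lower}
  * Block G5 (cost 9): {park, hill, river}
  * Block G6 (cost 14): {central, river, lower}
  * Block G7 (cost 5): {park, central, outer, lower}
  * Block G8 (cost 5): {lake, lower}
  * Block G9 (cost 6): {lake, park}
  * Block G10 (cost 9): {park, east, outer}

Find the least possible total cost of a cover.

G2, G7 together cover every item (G2 ∪ G7 = {lake, park, east, hill, central, river, outer, lower}); total cost 4 + 5 = 9.
No covering selection has total cost below 9.

9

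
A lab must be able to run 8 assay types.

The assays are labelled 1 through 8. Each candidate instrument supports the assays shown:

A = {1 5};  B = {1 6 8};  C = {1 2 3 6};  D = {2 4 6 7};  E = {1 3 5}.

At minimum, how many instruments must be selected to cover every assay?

3

Take {B, D, E}. Their union is {1, 2, 3, 4, 5, 6, 7, 8}, which is all 8 assays.
Only D contains 4, so D is forced; the remaining 4 assays need at least 2 more instruments (each remaining instrument adds at most 3) — so at least 3 instruments are needed, and 3 is optimal.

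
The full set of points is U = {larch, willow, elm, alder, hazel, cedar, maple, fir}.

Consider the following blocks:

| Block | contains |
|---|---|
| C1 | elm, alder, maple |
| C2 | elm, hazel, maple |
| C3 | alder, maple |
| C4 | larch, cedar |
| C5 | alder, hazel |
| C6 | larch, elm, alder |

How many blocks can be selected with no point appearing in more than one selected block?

2

C3, C4 are pairwise disjoint (C3={alder,maple}; C4={larch,cedar}).
Every remaining block overlaps one of these, and no 3 of the listed blocks are pairwise disjoint, so 2 is the maximum.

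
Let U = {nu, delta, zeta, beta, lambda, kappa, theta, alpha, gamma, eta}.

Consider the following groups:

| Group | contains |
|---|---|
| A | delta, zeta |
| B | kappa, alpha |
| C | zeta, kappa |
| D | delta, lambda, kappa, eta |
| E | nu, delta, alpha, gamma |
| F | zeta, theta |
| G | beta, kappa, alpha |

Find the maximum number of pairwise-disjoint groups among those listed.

2

D, F are pairwise disjoint (D={delta,lambda,kappa,eta}; F={zeta,theta}).
Every remaining group overlaps one of these, and no 3 of the listed groups are pairwise disjoint, so 2 is the maximum.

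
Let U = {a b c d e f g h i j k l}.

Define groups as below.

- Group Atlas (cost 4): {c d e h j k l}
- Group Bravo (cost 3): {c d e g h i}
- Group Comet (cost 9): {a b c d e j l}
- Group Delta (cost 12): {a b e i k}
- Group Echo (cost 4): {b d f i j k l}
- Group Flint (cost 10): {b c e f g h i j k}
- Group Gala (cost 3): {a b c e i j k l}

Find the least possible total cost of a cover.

Bravo, Echo, Gala together cover every item (Bravo ∪ Echo ∪ Gala = {a, b, c, d, e, f, g, h, i, j, k, l}); total cost 3 + 4 + 3 = 10.
No covering selection has total cost below 10.

10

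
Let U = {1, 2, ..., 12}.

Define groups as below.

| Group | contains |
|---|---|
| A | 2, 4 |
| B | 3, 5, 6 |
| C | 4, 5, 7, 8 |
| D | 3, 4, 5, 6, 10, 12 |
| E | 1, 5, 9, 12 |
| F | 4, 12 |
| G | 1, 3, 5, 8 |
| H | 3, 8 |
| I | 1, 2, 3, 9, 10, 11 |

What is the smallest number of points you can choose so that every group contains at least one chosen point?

T = {3, 4, 9} meets every group (each contains at least one member of T), and |T| = 3.
The groups A, E, H are pairwise disjoint, so any hitting set needs a separate point for each — at least 3. Hence 3 is optimal.

3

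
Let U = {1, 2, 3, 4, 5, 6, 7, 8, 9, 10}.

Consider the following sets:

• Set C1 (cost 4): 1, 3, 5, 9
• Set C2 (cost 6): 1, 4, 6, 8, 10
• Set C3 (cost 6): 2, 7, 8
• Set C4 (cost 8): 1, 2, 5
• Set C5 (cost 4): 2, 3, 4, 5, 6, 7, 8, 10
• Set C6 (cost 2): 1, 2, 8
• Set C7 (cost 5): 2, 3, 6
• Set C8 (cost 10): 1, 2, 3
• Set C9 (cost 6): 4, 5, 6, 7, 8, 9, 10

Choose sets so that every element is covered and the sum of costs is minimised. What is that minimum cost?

C1, C5 together cover every element (C1 ∪ C5 = {1, 2, 3, 4, 5, 6, 7, 8, 9, 10}); total cost 4 + 4 = 8.
No covering selection has total cost below 8.

8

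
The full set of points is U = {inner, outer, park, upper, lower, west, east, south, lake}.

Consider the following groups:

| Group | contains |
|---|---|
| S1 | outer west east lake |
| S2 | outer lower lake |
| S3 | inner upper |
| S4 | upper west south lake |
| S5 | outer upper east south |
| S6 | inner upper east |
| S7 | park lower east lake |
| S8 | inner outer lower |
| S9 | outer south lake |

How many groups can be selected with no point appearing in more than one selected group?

S2, S6 are pairwise disjoint (S2={outer,lower,lake}; S6={inner,upper,east}).
Every remaining group overlaps one of these, and no 3 of the listed groups are pairwise disjoint, so 2 is the maximum.

2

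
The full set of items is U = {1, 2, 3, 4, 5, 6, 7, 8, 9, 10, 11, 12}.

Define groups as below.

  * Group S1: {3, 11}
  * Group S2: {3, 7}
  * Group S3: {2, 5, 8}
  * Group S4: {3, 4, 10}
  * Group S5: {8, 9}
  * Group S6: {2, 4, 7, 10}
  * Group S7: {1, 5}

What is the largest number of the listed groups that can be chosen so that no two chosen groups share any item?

4

S1, S5, S6, S7 are pairwise disjoint (S1={3,11}; S5={8,9}; S6={2,4,7,10}; S7={1,5}).
Every remaining group overlaps one of these, and no 5 of the listed groups are pairwise disjoint, so 4 is the maximum.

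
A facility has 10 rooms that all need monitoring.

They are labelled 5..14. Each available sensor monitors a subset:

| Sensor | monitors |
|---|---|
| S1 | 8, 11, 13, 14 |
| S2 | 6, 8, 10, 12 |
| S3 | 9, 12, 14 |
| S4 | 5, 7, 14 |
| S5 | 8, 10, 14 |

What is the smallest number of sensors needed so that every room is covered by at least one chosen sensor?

4

Take {S1, S2, S3, S4}. Their union is {5, 6, 7, 8, 9, 10, 11, 12, 13, 14}, which is all 10 rooms.
Only S3 contains 9, so S3 is forced; the remaining 7 rooms need at least 3 more sensors (each remaining sensor adds at most 3) — so at least 4 sensors are needed, and 4 is optimal.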